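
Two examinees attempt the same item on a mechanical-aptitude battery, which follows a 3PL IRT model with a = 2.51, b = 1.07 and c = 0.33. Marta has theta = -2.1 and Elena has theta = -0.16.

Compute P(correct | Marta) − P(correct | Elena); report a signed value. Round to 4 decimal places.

P(theta) = c + (1 − c) · 1 / (1 + exp(−a(theta − b)))
P(Marta) = 0.3302  [exponent -7.9567]
P(Elena) = 0.3592  [exponent -3.0873]
Difference = 0.3302 − 0.3592 = -0.0290

-0.0290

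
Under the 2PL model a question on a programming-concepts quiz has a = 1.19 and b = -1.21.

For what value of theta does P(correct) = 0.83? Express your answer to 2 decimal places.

0.12

P(theta) = 1 / (1 + exp(−a(theta − b)))
logit = ln(0.8300/0.1700) = 1.5856
theta = b + logit/(a) = -1.21 + 1.5856/1.1900 = 0.1225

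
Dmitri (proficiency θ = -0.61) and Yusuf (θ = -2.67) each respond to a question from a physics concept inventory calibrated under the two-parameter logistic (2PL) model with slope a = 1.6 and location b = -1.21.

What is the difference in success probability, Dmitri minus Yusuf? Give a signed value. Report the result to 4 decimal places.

0.6349

P(θ) = 1 / (1 + exp(−a(θ − b)))
P(Dmitri) = 0.7231  [exponent 0.9600]
P(Yusuf) = 0.0882  [exponent -2.3360]
Difference = 0.7231 − 0.0882 = 0.6349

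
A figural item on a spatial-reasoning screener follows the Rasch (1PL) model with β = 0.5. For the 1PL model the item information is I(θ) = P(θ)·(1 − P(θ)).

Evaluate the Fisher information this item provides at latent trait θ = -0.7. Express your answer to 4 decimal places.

P = 1/(1+e^{1.2000}) = 0.2315
P(1−P) = 0.2315 × 0.7685 = 0.1779
I = P(1−P) = 0.17789

0.1779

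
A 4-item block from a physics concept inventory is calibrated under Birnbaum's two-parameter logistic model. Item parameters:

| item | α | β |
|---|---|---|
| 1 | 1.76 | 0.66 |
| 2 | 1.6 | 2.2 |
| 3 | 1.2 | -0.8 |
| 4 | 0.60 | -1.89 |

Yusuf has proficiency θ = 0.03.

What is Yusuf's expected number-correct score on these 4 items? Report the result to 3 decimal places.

1.768

P(θ) = 1 / (1 + exp(−α(θ − β)))
P_1 = 1/(1+e^{1.1088}) = 0.2481
P_2 = 1/(1+e^{3.4720}) = 0.0301
P_3 = 1/(1+e^{-0.9960}) = 0.7303
P_4 = 1/(1+e^{-1.1520}) = 0.7599
E[score] = 0.2481 + 0.0301 + 0.7303 + 0.7599 = 1.7684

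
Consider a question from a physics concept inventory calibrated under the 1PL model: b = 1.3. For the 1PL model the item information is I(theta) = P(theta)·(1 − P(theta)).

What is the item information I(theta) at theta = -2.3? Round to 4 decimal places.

P = 1/(1+e^{3.6000}) = 0.0266
P(1−P) = 0.0266 × 0.9734 = 0.0259
I = P(1−P) = 0.02589

0.0259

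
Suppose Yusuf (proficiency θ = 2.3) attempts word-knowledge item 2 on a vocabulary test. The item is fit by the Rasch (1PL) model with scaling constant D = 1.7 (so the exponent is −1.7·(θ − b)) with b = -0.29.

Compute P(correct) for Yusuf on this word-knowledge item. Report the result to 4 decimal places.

P(θ) = 1 / (1 + exp(−D·(θ − b)))
Exponent: 1.7 × (2.3 − (-0.29)) = 4.4030
1/(1 + e^{-4.4030}) = 0.9879
P = 0.9879

0.9879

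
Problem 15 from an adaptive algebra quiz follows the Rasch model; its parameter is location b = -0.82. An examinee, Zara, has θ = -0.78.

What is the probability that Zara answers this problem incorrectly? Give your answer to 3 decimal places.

P(θ) = 1 / (1 + exp(−(θ − b)))
Exponent: (-0.78 − (-0.82)) = 0.0400
1/(1 + e^{-0.0400}) = 0.5100
P = 0.5100
P(incorrect) = 1 − 0.5100 = 0.4900

0.490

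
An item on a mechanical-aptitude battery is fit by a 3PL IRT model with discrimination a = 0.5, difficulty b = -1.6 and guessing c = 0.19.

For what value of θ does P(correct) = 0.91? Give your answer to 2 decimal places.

P(θ) = c + (1 − c) · 1 / (1 + exp(−a(θ − b)))
Remove guessing floor: (0.91 − 0.19)/(1 − 0.19) = 0.8889
logit = ln(0.8889/0.1111) = 2.0794
θ = b + logit/(a) = -1.6 + 2.0794/0.5000 = 2.5589

2.56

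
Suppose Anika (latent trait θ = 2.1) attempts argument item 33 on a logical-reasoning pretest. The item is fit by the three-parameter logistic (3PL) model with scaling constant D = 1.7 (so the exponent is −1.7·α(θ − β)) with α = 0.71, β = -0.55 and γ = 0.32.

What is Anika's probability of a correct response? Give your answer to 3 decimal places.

P(θ) = γ + (1 − γ) · 1 / (1 + exp(−D·α(θ − β)))
Exponent: 1.7 × 0.71 × (2.1 − (-0.55)) = 3.1986
1/(1 + e^{-3.1986}) = 0.9608
P = 0.32 + 0.68 × 0.9608 = 0.9733

0.973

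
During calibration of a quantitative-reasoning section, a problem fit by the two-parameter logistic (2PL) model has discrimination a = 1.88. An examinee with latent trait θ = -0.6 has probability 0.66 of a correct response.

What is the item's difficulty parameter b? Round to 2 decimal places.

P(θ) = 1 / (1 + exp(−a(θ − b)))
logit(0.66) = ln(0.66/0.34) = 0.6633
b = θ − logit/(a) = -0.6 − 0.6633/1.8800 = -0.9528

-0.95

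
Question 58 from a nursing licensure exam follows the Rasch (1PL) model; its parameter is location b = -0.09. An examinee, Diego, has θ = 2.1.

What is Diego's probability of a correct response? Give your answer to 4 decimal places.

0.8993

P(θ) = 1 / (1 + exp(−(θ − b)))
Exponent: (2.1 − (-0.09)) = 2.1900
1/(1 + e^{-2.1900}) = 0.8993
P = 0.8993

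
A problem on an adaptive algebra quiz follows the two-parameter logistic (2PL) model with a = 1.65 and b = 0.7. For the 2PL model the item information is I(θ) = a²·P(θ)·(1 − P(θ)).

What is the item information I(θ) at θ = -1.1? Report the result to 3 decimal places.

P = 1/(1+e^{2.9700}) = 0.0488
P(1−P) = 0.0488 × 0.9512 = 0.0464
I = a² × P(1−P) = 1.65² × 0.0464 = 0.12637

0.126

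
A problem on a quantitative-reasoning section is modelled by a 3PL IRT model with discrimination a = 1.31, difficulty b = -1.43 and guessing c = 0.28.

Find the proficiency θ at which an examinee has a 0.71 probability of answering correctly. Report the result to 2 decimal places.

P(θ) = c + (1 − c) · 1 / (1 + exp(−a(θ − b)))
Remove guessing floor: (0.71 − 0.28)/(1 − 0.28) = 0.5972
logit = ln(0.5972/0.4028) = 0.3939
θ = b + logit/(a) = -1.43 + 0.3939/1.3100 = -1.1293

-1.13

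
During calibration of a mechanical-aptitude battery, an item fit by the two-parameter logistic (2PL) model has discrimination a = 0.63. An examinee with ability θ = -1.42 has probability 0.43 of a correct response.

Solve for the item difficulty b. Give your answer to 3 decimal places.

P(θ) = 1 / (1 + exp(−a(θ − b)))
logit(0.43) = ln(0.43/0.57) = -0.2819
b = θ − logit/(a) = -1.42 − (-0.2819)/0.6300 = -0.9726

-0.973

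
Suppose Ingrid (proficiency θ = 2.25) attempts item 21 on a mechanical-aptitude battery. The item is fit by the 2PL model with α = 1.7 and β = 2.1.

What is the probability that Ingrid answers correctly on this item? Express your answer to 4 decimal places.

0.5634

P(θ) = 1 / (1 + exp(−α(θ − β)))
Exponent: 1.7 × (2.25 − 2.1) = 0.2550
1/(1 + e^{-0.2550}) = 0.5634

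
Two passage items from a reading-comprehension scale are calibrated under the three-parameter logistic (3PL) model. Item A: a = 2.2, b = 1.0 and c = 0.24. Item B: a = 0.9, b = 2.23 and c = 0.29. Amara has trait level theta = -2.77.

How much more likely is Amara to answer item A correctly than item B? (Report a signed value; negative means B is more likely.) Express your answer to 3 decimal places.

-0.058

P(theta) = c + (1 − c) · 1 / (1 + exp(−a(theta − b)))
P_A = 0.2402
P_B = 0.2978
P_A − P_B = -0.0576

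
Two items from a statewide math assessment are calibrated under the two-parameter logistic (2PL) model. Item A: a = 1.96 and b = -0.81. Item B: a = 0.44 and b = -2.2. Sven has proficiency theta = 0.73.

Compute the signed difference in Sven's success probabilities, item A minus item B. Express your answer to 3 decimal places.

0.169

P(theta) = 1 / (1 + exp(−a(theta − b)))
P_A = 0.9534
P_B = 0.7840
P_A − P_B = 0.1694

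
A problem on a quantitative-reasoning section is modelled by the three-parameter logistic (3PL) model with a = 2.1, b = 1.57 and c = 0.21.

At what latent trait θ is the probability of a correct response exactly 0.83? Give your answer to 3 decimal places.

P(θ) = c + (1 − c) · 1 / (1 + exp(−a(θ − b)))
Remove guessing floor: (0.83 − 0.21)/(1 − 0.21) = 0.7848
logit = ln(0.7848/0.2152) = 1.2939
θ = b + logit/(a) = 1.57 + 1.2939/2.1000 = 2.1862

2.186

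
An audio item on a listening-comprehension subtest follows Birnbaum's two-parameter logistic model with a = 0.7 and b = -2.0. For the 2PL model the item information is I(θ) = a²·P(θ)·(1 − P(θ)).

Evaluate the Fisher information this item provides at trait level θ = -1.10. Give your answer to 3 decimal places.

0.111

P = 1/(1+e^{-0.6300}) = 0.6525
P(1−P) = 0.6525 × 0.3475 = 0.2267
I = a² × P(1−P) = 0.7² × 0.2267 = 0.11111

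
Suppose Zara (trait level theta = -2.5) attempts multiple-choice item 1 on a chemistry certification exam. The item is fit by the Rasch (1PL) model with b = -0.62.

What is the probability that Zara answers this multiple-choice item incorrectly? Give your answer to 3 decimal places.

0.868

P(theta) = 1 / (1 + exp(−(theta − b)))
Exponent: (-2.5 − (-0.62)) = -1.8800
1/(1 + e^{1.8800}) = 0.1324
P = 0.1324
P(incorrect) = 1 − 0.1324 = 0.8676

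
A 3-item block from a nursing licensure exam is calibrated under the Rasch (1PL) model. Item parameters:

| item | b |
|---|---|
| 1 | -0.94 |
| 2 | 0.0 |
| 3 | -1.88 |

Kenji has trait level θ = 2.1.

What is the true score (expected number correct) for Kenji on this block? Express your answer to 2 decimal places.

P(θ) = 1 / (1 + exp(−(θ − b)))
P_1 = 1/(1+e^{-3.0400}) = 0.9543
P_2 = 1/(1+e^{-2.1000}) = 0.8909
P_3 = 1/(1+e^{-3.9800}) = 0.9817
E[score] = 0.9543 + 0.8909 + 0.9817 = 2.8269

2.83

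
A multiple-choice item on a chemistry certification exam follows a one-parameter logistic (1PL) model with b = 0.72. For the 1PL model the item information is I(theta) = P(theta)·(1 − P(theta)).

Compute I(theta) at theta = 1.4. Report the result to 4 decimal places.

0.2232

P = 1/(1+e^{-0.6800}) = 0.6637
P(1−P) = 0.6637 × 0.3363 = 0.2232
I = P(1−P) = 0.22319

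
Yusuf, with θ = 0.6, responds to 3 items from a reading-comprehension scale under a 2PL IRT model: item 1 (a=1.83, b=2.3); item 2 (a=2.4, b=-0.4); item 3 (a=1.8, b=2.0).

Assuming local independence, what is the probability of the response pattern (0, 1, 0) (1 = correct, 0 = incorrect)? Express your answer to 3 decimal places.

P(θ) = 1 / (1 + exp(−a(θ − b)))
P_1 = 1/(1+e^{3.1110}) = 0.0427
P_2 = 1/(1+e^{-2.4000}) = 0.9168
P_3 = 1/(1+e^{2.5200}) = 0.0745
L = (1−P_1) × P_2 × (1−P_3) = 0.9573 × 0.9168 × 0.9255 = 0.81236

0.812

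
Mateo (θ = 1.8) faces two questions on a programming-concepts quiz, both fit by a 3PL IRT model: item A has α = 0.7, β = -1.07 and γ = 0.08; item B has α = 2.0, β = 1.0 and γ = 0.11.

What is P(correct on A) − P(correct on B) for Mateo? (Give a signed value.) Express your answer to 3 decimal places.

P(θ) = γ + (1 − γ) · 1 / (1 + exp(−α(θ − β)))
P_A = 0.8912
P_B = 0.8505
P_A − P_B = 0.0407

0.041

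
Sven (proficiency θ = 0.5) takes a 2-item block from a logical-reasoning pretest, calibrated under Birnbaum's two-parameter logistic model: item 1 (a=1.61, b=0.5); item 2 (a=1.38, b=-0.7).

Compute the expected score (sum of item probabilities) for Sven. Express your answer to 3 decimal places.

1.340

P(θ) = 1 / (1 + exp(−a(θ − b)))
P_1 = 1/(1+e^{0.0000}) = 0.5000
P_2 = 1/(1+e^{-1.6560}) = 0.8397
E[score] = 0.5000 + 0.8397 = 1.3397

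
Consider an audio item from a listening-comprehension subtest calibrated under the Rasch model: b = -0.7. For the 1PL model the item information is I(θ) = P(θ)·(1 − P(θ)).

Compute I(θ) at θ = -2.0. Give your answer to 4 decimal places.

P = 1/(1+e^{1.3000}) = 0.2142
P(1−P) = 0.2142 × 0.7858 = 0.1683
I = P(1−P) = 0.16830

0.1683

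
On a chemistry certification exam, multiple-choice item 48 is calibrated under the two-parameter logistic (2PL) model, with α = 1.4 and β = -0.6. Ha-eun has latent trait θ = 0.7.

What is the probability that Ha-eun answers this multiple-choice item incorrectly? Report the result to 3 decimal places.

P(θ) = 1 / (1 + exp(−α(θ − β)))
Exponent: 1.4 × (0.7 − (-0.6)) = 1.8200
1/(1 + e^{-1.8200}) = 0.8606
P(incorrect) = 1 − 0.8606 = 0.1394

0.139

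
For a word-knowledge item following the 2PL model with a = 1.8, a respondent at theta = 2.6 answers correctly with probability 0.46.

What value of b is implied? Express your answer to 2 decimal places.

2.69

P(theta) = 1 / (1 + exp(−a(theta − b)))
logit(0.46) = ln(0.46/0.54) = -0.1603
b = theta − logit/(a) = 2.6 − (-0.1603)/1.8000 = 2.6891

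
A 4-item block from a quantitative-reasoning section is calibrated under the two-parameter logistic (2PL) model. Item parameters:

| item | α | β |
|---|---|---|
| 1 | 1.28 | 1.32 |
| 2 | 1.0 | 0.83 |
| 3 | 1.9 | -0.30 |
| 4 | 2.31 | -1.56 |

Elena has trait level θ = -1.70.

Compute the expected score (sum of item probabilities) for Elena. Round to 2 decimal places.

0.58

P(θ) = 1 / (1 + exp(−α(θ − β)))
P_1 = 1/(1+e^{3.8656}) = 0.0205
P_2 = 1/(1+e^{2.5300}) = 0.0738
P_3 = 1/(1+e^{2.6600}) = 0.0654
P_4 = 1/(1+e^{0.3234}) = 0.4198
E[score] = 0.0205 + 0.0738 + 0.0654 + 0.4198 = 0.5795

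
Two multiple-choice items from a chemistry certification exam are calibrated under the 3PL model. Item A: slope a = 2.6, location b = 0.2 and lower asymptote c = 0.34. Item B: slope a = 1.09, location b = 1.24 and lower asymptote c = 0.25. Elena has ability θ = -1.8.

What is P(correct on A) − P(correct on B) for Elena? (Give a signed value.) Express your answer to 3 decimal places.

0.067

P(θ) = c + (1 − c) · 1 / (1 + exp(−a(θ − b)))
P_A = 0.3436
P_B = 0.2763
P_A − P_B = 0.0673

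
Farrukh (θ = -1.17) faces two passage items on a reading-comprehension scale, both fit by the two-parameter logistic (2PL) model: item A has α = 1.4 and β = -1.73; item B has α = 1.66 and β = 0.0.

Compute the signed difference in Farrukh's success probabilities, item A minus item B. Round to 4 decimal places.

0.5611

P(θ) = 1 / (1 + exp(−α(θ − β)))
P_A = 0.6865
P_B = 0.1254
P_A − P_B = 0.5611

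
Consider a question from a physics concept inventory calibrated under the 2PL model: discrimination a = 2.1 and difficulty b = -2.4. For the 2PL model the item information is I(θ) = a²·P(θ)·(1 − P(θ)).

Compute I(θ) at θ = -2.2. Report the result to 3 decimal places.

P = 1/(1+e^{-0.4200}) = 0.6035
P(1−P) = 0.6035 × 0.3965 = 0.2393
I = a² × P(1−P) = 2.1² × 0.2393 = 1.05527

1.055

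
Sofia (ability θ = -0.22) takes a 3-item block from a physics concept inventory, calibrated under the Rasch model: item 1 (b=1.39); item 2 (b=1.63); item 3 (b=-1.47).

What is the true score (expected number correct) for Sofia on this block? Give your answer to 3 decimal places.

1.080

P(θ) = 1 / (1 + exp(−(θ − b)))
P_1 = 1/(1+e^{1.6100}) = 0.1666
P_2 = 1/(1+e^{1.8500}) = 0.1359
P_3 = 1/(1+e^{-1.2500}) = 0.7773
E[score] = 0.1666 + 0.1359 + 0.7773 = 1.0798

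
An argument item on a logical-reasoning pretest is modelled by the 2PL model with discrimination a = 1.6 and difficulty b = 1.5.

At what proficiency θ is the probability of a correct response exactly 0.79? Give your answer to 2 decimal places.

2.33

P(θ) = 1 / (1 + exp(−a(θ − b)))
logit = ln(0.7900/0.2100) = 1.3249
θ = b + logit/(a) = 1.5 + 1.3249/1.6000 = 2.3281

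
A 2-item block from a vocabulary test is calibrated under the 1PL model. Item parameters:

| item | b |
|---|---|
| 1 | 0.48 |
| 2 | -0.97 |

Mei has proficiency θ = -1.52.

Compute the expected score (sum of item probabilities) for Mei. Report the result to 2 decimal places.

0.49

P(θ) = 1 / (1 + exp(−(θ − b)))
P_1 = 1/(1+e^{2.0000}) = 0.1192
P_2 = 1/(1+e^{0.5500}) = 0.3659
E[score] = 0.1192 + 0.3659 = 0.4851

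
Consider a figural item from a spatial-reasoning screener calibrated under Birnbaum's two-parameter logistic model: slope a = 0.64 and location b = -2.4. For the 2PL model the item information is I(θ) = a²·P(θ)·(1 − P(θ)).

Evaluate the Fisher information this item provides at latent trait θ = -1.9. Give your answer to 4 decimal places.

P = 1/(1+e^{-0.3200}) = 0.5793
P(1−P) = 0.5793 × 0.4207 = 0.2437
I = a² × P(1−P) = 0.64² × 0.2437 = 0.09982

0.0998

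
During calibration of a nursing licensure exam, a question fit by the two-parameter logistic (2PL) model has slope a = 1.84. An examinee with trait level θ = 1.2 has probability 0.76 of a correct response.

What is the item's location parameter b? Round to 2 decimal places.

0.57

P(θ) = 1 / (1 + exp(−a(θ − b)))
logit(0.76) = ln(0.76/0.24) = 1.1527
b = θ − logit/(a) = 1.2 − 1.1527/1.8400 = 0.5735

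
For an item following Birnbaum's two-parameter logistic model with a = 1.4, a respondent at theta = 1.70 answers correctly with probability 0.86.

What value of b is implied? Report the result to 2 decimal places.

P(theta) = 1 / (1 + exp(−a(theta − b)))
logit(0.86) = ln(0.86/0.14) = 1.8153
b = theta − logit/(a) = 1.70 − 1.8153/1.4000 = 0.4034

0.40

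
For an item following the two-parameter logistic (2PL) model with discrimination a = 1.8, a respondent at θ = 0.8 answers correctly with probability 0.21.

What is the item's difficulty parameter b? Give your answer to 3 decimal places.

1.536

P(θ) = 1 / (1 + exp(−a(θ − b)))
logit(0.21) = ln(0.21/0.79) = -1.3249
b = θ − logit/(a) = 0.8 − (-1.3249)/1.8000 = 1.5361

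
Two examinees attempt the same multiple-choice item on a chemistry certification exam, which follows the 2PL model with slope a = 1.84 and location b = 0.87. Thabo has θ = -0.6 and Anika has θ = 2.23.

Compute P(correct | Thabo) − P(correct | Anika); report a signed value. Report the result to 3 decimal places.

P(θ) = 1 / (1 + exp(−a(θ − b)))
P(Thabo) = 0.0627  [exponent -2.7048]
P(Anika) = 0.9243  [exponent 2.5024]
Difference = 0.0627 − 0.9243 = -0.8616

-0.862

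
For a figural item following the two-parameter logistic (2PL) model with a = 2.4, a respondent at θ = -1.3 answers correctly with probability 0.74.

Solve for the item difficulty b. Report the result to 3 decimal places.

-1.736

P(θ) = 1 / (1 + exp(−a(θ − b)))
logit(0.74) = ln(0.74/0.26) = 1.0460
b = θ − logit/(a) = -1.3 − 1.0460/2.4000 = -1.7358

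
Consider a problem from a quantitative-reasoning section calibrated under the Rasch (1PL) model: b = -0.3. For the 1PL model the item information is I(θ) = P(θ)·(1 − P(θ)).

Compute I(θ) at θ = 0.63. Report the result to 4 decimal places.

0.2029

P = 1/(1+e^{-0.9300}) = 0.7171
P(1−P) = 0.7171 × 0.2829 = 0.2029
I = P(1−P) = 0.20288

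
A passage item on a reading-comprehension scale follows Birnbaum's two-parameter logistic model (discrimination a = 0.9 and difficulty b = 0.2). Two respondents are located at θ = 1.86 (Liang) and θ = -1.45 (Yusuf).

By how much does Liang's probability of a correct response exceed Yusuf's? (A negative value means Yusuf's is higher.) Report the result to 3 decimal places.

P(θ) = 1 / (1 + exp(−a(θ − b)))
P(Liang) = 0.8167  [exponent 1.4940]
P(Yusuf) = 0.1847  [exponent -1.4850]
Difference = 0.8167 − 0.1847 = 0.6320

0.632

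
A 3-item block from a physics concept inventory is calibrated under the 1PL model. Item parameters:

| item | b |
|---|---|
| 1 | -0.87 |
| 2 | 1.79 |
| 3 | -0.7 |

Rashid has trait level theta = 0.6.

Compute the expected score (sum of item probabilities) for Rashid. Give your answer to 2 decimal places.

P(theta) = 1 / (1 + exp(−(theta − b)))
P_1 = 1/(1+e^{-1.4700}) = 0.8131
P_2 = 1/(1+e^{1.1900}) = 0.2333
P_3 = 1/(1+e^{-1.3000}) = 0.7858
E[score] = 0.8131 + 0.2333 + 0.7858 = 1.8322

1.83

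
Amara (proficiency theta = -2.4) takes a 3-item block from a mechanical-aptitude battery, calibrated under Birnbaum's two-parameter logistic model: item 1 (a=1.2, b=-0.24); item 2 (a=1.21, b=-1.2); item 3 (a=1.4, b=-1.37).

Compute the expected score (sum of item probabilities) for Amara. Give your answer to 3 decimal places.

P(theta) = 1 / (1 + exp(−a(theta − b)))
P_1 = 1/(1+e^{2.5920}) = 0.0697
P_2 = 1/(1+e^{1.4520}) = 0.1897
P_3 = 1/(1+e^{1.4420}) = 0.1912
E[score] = 0.0697 + 0.1897 + 0.1912 = 0.4506

0.451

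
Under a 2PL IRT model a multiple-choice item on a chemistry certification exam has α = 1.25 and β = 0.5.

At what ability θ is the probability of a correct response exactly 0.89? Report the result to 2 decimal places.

P(θ) = 1 / (1 + exp(−α(θ − β)))
logit = ln(0.8900/0.1100) = 2.0907
θ = β + logit/(α) = 0.5 + 2.0907/1.2500 = 2.1726

2.17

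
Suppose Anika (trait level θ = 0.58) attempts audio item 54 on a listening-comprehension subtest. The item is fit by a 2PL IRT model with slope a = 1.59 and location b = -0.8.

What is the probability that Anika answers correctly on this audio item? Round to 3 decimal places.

P(θ) = 1 / (1 + exp(−a(θ − b)))
Exponent: 1.59 × (0.58 − (-0.8)) = 2.1942
1/(1 + e^{-2.1942}) = 0.8997

0.900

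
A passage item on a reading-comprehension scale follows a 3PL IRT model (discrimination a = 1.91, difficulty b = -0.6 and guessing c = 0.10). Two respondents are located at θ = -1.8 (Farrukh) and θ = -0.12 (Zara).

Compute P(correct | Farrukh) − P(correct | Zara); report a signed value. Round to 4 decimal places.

P(θ) = c + (1 − c) · 1 / (1 + exp(−a(θ − b)))
P(Farrukh) = 0.1826  [exponent -2.2920]
P(Zara) = 0.7430  [exponent 0.9168]
Difference = 0.1826 − 0.7430 = -0.5603

-0.5603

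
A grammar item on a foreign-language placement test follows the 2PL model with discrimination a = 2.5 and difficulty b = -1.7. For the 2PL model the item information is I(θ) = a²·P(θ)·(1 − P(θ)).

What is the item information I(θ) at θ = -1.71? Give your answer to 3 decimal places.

1.562

P = 1/(1+e^{0.0250}) = 0.4938
P(1−P) = 0.4938 × 0.5062 = 0.2500
I = a² × P(1−P) = 2.5² × 0.2500 = 1.56226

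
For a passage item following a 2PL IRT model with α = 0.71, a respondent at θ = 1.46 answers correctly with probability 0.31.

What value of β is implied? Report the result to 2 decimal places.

P(θ) = 1 / (1 + exp(−α(θ − β)))
logit(0.31) = ln(0.31/0.69) = -0.8001
β = θ − logit/(α) = 1.46 − (-0.8001)/0.7100 = 2.5869

2.59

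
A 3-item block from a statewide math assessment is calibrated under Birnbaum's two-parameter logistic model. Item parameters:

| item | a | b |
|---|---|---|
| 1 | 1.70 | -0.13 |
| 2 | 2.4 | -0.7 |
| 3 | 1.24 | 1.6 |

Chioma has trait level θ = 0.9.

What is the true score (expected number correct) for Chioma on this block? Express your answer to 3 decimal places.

P(θ) = 1 / (1 + exp(−a(θ − b)))
P_1 = 1/(1+e^{-1.7510}) = 0.8521
P_2 = 1/(1+e^{-3.8400}) = 0.9790
P_3 = 1/(1+e^{0.8680}) = 0.2957
E[score] = 0.8521 + 0.9790 + 0.2957 = 2.1267

2.127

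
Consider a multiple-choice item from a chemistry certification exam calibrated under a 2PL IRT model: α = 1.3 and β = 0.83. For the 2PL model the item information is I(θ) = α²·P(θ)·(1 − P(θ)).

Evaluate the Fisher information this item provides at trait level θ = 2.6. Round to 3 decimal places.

0.140

P = 1/(1+e^{-2.3010}) = 0.9090
P(1−P) = 0.9090 × 0.0910 = 0.0828
I = α² × P(1−P) = 1.3² × 0.0828 = 0.13985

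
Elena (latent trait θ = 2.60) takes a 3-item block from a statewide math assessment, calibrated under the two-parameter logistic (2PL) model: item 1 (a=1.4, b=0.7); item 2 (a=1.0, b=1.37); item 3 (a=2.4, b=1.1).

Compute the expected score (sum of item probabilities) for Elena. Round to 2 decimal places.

P(θ) = 1 / (1 + exp(−a(θ − b)))
P_1 = 1/(1+e^{-2.6600}) = 0.9346
P_2 = 1/(1+e^{-1.2300}) = 0.7738
P_3 = 1/(1+e^{-3.6000}) = 0.9734
E[score] = 0.9346 + 0.7738 + 0.9734 = 2.6818

2.68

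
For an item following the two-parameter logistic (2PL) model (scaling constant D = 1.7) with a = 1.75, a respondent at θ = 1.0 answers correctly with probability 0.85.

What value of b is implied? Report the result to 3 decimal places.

P(θ) = 1 / (1 + exp(−D·a(θ − b)))
logit(0.85) = ln(0.85/0.15) = 1.7346
b = θ − logit/(1.7·a) = 1.0 − 1.7346/2.9750 = 0.4169

0.417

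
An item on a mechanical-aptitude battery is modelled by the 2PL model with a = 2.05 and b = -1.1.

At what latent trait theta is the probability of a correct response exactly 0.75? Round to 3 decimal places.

-0.564

P(theta) = 1 / (1 + exp(−a(theta − b)))
logit = ln(0.7500/0.2500) = 1.0986
theta = b + logit/(a) = -1.1 + 1.0986/2.0500 = -0.5641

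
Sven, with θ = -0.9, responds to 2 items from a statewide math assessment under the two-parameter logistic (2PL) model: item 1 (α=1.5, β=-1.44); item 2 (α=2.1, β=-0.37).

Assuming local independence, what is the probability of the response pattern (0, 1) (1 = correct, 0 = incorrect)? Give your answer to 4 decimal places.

P(θ) = 1 / (1 + exp(−α(θ − β)))
P_1 = 1/(1+e^{-0.8100}) = 0.6921
P_2 = 1/(1+e^{1.1130}) = 0.2473
L = (1−P_1) × P_2 = 0.3079 × 0.2473 = 0.07615

0.0761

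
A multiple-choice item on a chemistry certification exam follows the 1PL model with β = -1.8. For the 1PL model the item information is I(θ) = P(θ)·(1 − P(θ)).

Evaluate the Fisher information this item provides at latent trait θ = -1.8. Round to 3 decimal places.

0.250

P = 1/(1+e^{0.0000}) = 0.5000
P(1−P) = 0.5000 × 0.5000 = 0.2500
I = P(1−P) = 0.25000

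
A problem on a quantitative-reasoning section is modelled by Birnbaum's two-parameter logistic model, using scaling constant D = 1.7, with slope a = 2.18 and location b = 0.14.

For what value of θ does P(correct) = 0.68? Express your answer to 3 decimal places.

0.343

P(θ) = 1 / (1 + exp(−D·a(θ − b)))
logit = ln(0.6800/0.3200) = 0.7538
θ = b + logit/(1.7·a) = 0.14 + 0.7538/3.7060 = 0.3434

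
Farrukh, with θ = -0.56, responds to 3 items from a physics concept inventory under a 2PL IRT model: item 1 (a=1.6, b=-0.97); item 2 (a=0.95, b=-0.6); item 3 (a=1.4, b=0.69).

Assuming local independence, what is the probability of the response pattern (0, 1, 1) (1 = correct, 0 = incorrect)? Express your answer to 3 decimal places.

P(θ) = 1 / (1 + exp(−a(θ − b)))
P_1 = 1/(1+e^{-0.6560}) = 0.6584
P_2 = 1/(1+e^{-0.0380}) = 0.5095
P_3 = 1/(1+e^{1.7500}) = 0.1480
L = (1−P_1) × P_2 × P_3 = 0.3416 × 0.5095 × 0.1480 = 0.02577

0.026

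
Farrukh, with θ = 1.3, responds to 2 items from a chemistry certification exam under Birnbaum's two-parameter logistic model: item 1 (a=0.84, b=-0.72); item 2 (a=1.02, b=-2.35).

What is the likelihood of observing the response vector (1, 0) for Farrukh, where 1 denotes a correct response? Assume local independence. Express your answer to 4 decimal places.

P(θ) = 1 / (1 + exp(−a(θ − b)))
P_1 = 1/(1+e^{-1.6968}) = 0.8451
P_2 = 1/(1+e^{-3.7230}) = 0.9764
L = P_1 × (1−P_2) = 0.8451 × 0.0236 = 0.01994

0.0199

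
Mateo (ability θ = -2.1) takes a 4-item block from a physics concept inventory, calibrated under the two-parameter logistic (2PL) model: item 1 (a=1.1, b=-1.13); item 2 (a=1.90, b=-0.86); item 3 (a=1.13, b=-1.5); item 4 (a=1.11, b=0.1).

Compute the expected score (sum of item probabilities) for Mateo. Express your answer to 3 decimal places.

P(θ) = 1 / (1 + exp(−a(θ − b)))
P_1 = 1/(1+e^{1.0670}) = 0.2560
P_2 = 1/(1+e^{2.3560}) = 0.0866
P_3 = 1/(1+e^{0.6780}) = 0.3367
P_4 = 1/(1+e^{2.4420}) = 0.0800
E[score] = 0.2560 + 0.0866 + 0.3367 + 0.0800 = 0.7593

0.759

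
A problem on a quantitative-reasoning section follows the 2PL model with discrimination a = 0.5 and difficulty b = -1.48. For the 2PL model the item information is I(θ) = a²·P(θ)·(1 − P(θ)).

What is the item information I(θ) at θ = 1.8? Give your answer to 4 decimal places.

P = 1/(1+e^{-1.6400}) = 0.8375
P(1−P) = 0.8375 × 0.1625 = 0.1361
I = a² × P(1−P) = 0.5² × 0.1361 = 0.03402

0.0340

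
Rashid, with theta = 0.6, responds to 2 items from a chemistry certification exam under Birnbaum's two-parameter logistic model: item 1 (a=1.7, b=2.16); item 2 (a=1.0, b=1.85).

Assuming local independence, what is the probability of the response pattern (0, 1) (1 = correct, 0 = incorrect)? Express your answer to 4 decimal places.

P(theta) = 1 / (1 + exp(−a(theta − b)))
P_1 = 1/(1+e^{2.6520}) = 0.0659
P_2 = 1/(1+e^{1.2500}) = 0.2227
L = (1−P_1) × P_2 = 0.9341 × 0.2227 = 0.20803

0.2080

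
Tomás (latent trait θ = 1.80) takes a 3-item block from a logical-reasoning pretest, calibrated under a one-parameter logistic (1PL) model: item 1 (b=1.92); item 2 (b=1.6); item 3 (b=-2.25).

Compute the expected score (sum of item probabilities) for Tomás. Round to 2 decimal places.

P(θ) = 1 / (1 + exp(−(θ − b)))
P_1 = 1/(1+e^{0.1200}) = 0.4700
P_2 = 1/(1+e^{-0.2000}) = 0.5498
P_3 = 1/(1+e^{-4.0500}) = 0.9829
E[score] = 0.4700 + 0.5498 + 0.9829 = 2.0027

2.00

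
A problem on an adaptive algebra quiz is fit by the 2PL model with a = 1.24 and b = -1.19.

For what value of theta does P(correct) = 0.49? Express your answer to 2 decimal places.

-1.22

P(theta) = 1 / (1 + exp(−a(theta − b)))
logit = ln(0.4900/0.5100) = -0.0400
theta = b + logit/(a) = -1.19 + (-0.0400)/1.2400 = -1.2223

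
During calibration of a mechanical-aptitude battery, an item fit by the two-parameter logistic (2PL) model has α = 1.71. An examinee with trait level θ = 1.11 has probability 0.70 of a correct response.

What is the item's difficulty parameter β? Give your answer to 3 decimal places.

P(θ) = 1 / (1 + exp(−α(θ − β)))
logit(0.70) = ln(0.70/0.30) = 0.8473
β = θ − logit/(α) = 1.11 − 0.8473/1.7100 = 0.6145

0.615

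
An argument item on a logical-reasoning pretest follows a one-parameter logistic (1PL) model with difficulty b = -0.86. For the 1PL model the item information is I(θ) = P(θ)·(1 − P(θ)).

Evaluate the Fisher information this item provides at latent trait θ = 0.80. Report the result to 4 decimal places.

P = 1/(1+e^{-1.6600}) = 0.8402
P(1−P) = 0.8402 × 0.1598 = 0.1342
I = P(1−P) = 0.13424

0.1342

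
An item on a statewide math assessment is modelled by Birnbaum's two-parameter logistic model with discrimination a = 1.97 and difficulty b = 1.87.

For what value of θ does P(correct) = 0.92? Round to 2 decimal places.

P(θ) = 1 / (1 + exp(−a(θ − b)))
logit = ln(0.9200/0.0800) = 2.4423
θ = b + logit/(a) = 1.87 + 2.4423/1.9700 = 3.1098

3.11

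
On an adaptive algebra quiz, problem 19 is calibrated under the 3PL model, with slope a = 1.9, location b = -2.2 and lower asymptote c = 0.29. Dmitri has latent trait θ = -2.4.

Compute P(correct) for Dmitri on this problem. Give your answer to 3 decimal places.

P(θ) = c + (1 − c) · 1 / (1 + exp(−a(θ − b)))
Exponent: 1.9 × (-2.4 − (-2.2)) = -0.3800
1/(1 + e^{0.3800}) = 0.4061
P = 0.29 + 0.71 × 0.4061 = 0.5784

0.578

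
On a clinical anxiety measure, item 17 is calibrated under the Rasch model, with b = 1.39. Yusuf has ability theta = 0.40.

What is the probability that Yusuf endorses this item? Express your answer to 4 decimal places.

P(theta) = 1 / (1 + exp(−(theta − b)))
Exponent: (0.40 − 1.39) = -0.9900
1/(1 + e^{0.9900}) = 0.2709
P = 0.2709

0.2709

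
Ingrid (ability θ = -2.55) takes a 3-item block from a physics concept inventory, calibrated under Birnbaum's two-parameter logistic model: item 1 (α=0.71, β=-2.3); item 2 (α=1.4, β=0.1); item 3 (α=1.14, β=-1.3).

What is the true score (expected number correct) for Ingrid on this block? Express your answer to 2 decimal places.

0.67

P(θ) = 1 / (1 + exp(−α(θ − β)))
P_1 = 1/(1+e^{0.1775}) = 0.4557
P_2 = 1/(1+e^{3.7100}) = 0.0239
P_3 = 1/(1+e^{1.4250}) = 0.1939
E[score] = 0.4557 + 0.0239 + 0.1939 = 0.6735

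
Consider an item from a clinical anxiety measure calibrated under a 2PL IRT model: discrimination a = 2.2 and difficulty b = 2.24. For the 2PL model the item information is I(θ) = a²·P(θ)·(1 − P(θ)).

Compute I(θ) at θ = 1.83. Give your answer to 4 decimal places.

P = 1/(1+e^{0.9020}) = 0.2886
P(1−P) = 0.2886 × 0.7114 = 0.2053
I = a² × P(1−P) = 2.2² × 0.2053 = 0.99378

0.9938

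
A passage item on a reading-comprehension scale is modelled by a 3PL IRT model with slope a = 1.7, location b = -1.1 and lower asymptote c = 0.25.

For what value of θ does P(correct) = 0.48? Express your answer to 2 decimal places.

-1.58

P(θ) = c + (1 − c) · 1 / (1 + exp(−a(θ − b)))
Remove guessing floor: (0.48 − 0.25)/(1 − 0.25) = 0.3067
logit = ln(0.3067/0.6933) = -0.8157
θ = b + logit/(a) = -1.1 + (-0.8157)/1.7000 = -1.5799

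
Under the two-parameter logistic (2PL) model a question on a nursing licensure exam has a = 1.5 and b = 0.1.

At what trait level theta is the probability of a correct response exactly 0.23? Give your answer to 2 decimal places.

P(theta) = 1 / (1 + exp(−a(theta − b)))
logit = ln(0.2300/0.7700) = -1.2083
theta = b + logit/(a) = 0.1 + (-1.2083)/1.5000 = -0.7055

-0.71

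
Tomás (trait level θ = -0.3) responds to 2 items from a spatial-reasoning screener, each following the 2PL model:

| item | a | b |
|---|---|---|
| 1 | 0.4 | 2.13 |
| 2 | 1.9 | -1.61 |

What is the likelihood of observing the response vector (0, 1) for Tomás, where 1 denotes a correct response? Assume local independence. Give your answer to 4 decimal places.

0.6699

P(θ) = 1 / (1 + exp(−a(θ − b)))
P_1 = 1/(1+e^{0.9720}) = 0.2745
P_2 = 1/(1+e^{-2.4890}) = 0.9234
L = (1−P_1) × P_2 = 0.7255 × 0.9234 = 0.66992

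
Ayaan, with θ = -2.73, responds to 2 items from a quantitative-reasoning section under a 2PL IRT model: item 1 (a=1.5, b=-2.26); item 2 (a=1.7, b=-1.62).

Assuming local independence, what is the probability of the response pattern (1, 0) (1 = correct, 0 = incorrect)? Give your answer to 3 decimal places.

P(θ) = 1 / (1 + exp(−a(θ − b)))
P_1 = 1/(1+e^{0.7050}) = 0.3307
P_2 = 1/(1+e^{1.8870}) = 0.1316
L = P_1 × (1−P_2) = 0.3307 × 0.8684 = 0.28719

0.287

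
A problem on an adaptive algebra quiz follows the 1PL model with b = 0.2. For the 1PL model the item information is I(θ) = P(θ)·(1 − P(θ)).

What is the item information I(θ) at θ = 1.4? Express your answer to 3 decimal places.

0.178

P = 1/(1+e^{-1.2000}) = 0.7685
P(1−P) = 0.7685 × 0.2315 = 0.1779
I = P(1−P) = 0.17789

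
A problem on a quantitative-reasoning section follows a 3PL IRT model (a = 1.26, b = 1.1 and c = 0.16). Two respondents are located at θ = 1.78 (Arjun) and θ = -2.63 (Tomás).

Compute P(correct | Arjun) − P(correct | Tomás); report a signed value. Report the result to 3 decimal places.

0.582

P(θ) = c + (1 − c) · 1 / (1 + exp(−a(θ − b)))
P(Arjun) = 0.7497  [exponent 0.8568]
P(Tomás) = 0.1676  [exponent -4.6998]
Difference = 0.7497 − 0.1676 = 0.5821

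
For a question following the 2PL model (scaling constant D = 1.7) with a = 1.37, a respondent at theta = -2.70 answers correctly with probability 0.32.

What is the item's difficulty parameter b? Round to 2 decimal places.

P(theta) = 1 / (1 + exp(−D·a(theta − b)))
logit(0.32) = ln(0.32/0.68) = -0.7538
b = theta − logit/(1.7·a) = -2.70 − (-0.7538)/2.3290 = -2.3764

-2.38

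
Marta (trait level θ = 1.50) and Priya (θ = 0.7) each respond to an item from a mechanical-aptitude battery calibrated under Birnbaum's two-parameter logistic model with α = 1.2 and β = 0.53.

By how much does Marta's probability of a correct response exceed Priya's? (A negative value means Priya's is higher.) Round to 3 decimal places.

0.211

P(θ) = 1 / (1 + exp(−α(θ − β)))
P(Marta) = 0.7621  [exponent 1.1640]
P(Priya) = 0.5508  [exponent 0.2040]
Difference = 0.7621 − 0.5508 = 0.2112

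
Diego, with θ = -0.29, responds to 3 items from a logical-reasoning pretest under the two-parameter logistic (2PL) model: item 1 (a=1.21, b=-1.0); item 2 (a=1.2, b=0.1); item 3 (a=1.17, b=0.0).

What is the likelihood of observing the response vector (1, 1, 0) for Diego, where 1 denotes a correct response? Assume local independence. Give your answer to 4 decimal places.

P(θ) = 1 / (1 + exp(−a(θ − b)))
P_1 = 1/(1+e^{-0.8591}) = 0.7025
P_2 = 1/(1+e^{0.4680}) = 0.3851
P_3 = 1/(1+e^{0.3393}) = 0.4160
L = P_1 × P_2 × (1−P_3) = 0.7025 × 0.3851 × 0.5840 = 0.15799

0.1580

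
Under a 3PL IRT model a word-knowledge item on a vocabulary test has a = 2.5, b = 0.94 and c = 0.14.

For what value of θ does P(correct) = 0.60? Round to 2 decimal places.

P(θ) = c + (1 − c) · 1 / (1 + exp(−a(θ − b)))
Remove guessing floor: (0.60 − 0.14)/(1 − 0.14) = 0.5349
logit = ln(0.5349/0.4651) = 0.1398
θ = b + logit/(a) = 0.94 + 0.1398/2.5000 = 0.9959

1.00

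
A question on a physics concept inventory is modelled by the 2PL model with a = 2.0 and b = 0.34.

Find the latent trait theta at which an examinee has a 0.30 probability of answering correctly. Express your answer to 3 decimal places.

P(theta) = 1 / (1 + exp(−a(theta − b)))
logit = ln(0.3000/0.7000) = -0.8473
theta = b + logit/(a) = 0.34 + (-0.8473)/2.0000 = -0.0836

-0.084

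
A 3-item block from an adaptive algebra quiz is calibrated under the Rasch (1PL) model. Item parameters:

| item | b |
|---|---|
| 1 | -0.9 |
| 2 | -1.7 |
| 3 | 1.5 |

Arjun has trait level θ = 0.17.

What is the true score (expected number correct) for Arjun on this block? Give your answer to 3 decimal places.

P(θ) = 1 / (1 + exp(−(θ − b)))
P_1 = 1/(1+e^{-1.0700}) = 0.7446
P_2 = 1/(1+e^{-1.8700}) = 0.8665
P_3 = 1/(1+e^{1.3300}) = 0.2092
E[score] = 0.7446 + 0.8665 + 0.2092 = 1.8202

1.820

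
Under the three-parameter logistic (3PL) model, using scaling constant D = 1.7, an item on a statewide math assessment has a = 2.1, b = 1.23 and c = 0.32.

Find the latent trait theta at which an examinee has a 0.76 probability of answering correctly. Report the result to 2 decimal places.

1.40

P(theta) = c + (1 − c) · 1 / (1 + exp(−D·a(theta − b)))
Remove guessing floor: (0.76 − 0.32)/(1 − 0.32) = 0.6471
logit = ln(0.6471/0.3529) = 0.6061
theta = b + logit/(1.7·a) = 1.23 + 0.6061/3.5700 = 1.3998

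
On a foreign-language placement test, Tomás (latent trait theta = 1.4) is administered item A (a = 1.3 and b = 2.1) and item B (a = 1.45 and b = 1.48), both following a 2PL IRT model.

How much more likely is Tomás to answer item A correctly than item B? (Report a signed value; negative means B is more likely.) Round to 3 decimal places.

-0.184

P(theta) = 1 / (1 + exp(−a(theta − b)))
P_A = 0.2870
P_B = 0.4710
P_A − P_B = -0.1840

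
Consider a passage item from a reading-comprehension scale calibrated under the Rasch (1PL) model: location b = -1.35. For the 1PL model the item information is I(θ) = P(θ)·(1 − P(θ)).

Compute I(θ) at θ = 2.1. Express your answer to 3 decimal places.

P = 1/(1+e^{-3.4500}) = 0.9692
P(1−P) = 0.9692 × 0.0308 = 0.0298
I = P(1−P) = 0.02982

0.030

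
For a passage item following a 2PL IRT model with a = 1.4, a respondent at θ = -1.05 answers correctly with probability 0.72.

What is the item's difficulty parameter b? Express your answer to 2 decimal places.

-1.72

P(θ) = 1 / (1 + exp(−a(θ − b)))
logit(0.72) = ln(0.72/0.28) = 0.9445
b = θ − logit/(a) = -1.05 − 0.9445/1.4000 = -1.7246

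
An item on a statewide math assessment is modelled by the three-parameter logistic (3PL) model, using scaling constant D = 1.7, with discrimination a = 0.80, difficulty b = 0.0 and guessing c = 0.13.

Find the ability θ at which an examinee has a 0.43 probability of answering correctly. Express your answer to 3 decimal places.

-0.472

P(θ) = c + (1 − c) · 1 / (1 + exp(−D·a(θ − b)))
Remove guessing floor: (0.43 − 0.13)/(1 − 0.13) = 0.3448
logit = ln(0.3448/0.6552) = -0.6419
θ = b + logit/(1.7·a) = 0.0 + (-0.6419)/1.3600 = -0.4720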